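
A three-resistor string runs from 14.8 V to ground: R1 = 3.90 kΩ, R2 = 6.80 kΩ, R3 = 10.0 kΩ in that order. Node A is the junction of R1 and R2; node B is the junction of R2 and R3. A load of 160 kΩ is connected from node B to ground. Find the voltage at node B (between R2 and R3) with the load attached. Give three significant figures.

At node B, R3 is in parallel with the load: R3‖R_L = 9.412 kΩ.
Below node A the resistance is R2 + (R3‖R_L) = 16.21 kΩ, so V_A = 14.8 × 16.21/20.11 = 11.93 V.
Then V_B = V_A × (R3‖R_L)/(R2 + R3‖R_L) = 11.93 × 9.412/16.21 = 6.93 V.

V ≈ 6.93 V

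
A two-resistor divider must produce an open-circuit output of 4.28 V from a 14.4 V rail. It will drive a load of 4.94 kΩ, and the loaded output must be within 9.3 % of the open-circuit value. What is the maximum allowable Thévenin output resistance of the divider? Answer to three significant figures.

R_th ≤ 507 Ω

Loading drop = R_th/(R_th + R_L) ≤ 0.0930, so R_th ≤ R_L · ε/(1−ε) = 4.94 kΩ × 0.0930/0.9070 = 507 Ω.
(Any R1, R2 with R2/(R1+R2) = 0.297 and R1‖R2 ≤ 507 Ω will meet the spec.)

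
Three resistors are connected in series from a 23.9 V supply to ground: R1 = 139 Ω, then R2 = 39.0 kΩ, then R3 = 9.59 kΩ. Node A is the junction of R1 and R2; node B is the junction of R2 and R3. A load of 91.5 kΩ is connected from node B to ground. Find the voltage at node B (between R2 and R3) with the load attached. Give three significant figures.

V ≈ 4.34 V

At node B, R3 is in parallel with the load: R3‖R_L = 8680 Ω.
Below node A the resistance is R2 + (R3‖R_L) = 47680 Ω, so V_A = 23.9 × 47680/47820 = 23.83 V.
Then V_B = V_A × (R3‖R_L)/(R2 + R3‖R_L) = 23.83 × 8680/47680 = 4.34 V.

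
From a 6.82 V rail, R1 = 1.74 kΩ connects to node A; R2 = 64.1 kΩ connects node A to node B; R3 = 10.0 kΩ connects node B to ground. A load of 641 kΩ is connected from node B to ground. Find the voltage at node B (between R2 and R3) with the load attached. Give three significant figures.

At node B, R3 is in parallel with the load: R3‖R_L = 9.846 kΩ.
Below node A the resistance is R2 + (R3‖R_L) = 73.95 kΩ, so V_A = 6.82 × 73.95/75.69 = 6.663 V.
Then V_B = V_A × (R3‖R_L)/(R2 + R3‖R_L) = 6.663 × 9.846/73.95 = 0.887 V.

V ≈ 0.887 V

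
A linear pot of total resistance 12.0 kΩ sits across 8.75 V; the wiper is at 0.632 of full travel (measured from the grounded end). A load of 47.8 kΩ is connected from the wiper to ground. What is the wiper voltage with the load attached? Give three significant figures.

The wiper splits the pot into (1−α)R = 4.416 kΩ above and αR = 7.584 kΩ below.
Lower section ‖ load = 6.545 kΩ.
V_wiper = 8.75 × 6.545/(4.416 + 6.545) = 5.22 V.

V ≈ 5.22 V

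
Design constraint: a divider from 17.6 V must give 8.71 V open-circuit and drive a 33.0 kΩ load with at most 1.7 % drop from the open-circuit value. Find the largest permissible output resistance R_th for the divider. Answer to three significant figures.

R_th ≤ 571 Ω

Loading drop = R_th/(R_th + R_L) ≤ 0.0170, so R_th ≤ R_L · ε/(1−ε) = 33.0 kΩ × 0.0170/0.9830 = 571 Ω.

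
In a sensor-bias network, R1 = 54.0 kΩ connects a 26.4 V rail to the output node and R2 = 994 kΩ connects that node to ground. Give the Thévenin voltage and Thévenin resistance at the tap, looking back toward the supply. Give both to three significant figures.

V_th = 25.0 V, R_th = 51.2 kΩ

V_th is the open-circuit tap voltage: 26.4 × 994/(54.0 + 994) = 25.0 V.
With the supply zeroed, R1 and R2 appear in parallel from the tap: R_th = R1‖R2 = (54.0 × 994)/1048 = 51.2 kΩ.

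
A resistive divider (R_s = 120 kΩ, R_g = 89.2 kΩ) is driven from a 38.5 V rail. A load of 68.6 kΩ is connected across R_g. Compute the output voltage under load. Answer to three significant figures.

The load sits in parallel with R_g: R_g‖R_L = (89.2 × 68.6) / (89.2 + 68.6) = 38.78 kΩ.
V_out = 38.5 × 38.78 / (120 + 38.78) = 38.5 × 38.78/158.8 = 9.40 V.

V_out ≈ 9.40 V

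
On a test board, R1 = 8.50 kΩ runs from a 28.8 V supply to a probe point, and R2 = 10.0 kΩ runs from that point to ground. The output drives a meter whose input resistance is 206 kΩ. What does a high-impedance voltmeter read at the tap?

The load sits in parallel with R2: R2‖R_L = (10.0 × 206) / (10.0 + 206) = 9.537 kΩ.
V_out = 28.8 × 9.537 / (8.50 + 9.537) = 28.8 × 9.537/18.04 = 15.2 V.

V_out ≈ 15.2 V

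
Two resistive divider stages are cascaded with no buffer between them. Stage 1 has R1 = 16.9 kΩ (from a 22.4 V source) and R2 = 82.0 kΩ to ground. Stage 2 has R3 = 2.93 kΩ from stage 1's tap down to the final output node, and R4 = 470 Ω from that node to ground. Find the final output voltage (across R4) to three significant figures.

Stage 2 presents R3+R4 = 3400 Ω as a load on stage 1's tap.
Stage 1's lower leg becomes R2‖(R3+R4) = 3265 Ω, so V_mid = 22.4 × 3265/20160 = 3.627 V.
Stage 2 is itself unloaded: V_out = V_mid × R4/(R3+R4) = 3.627 × 470/3400 = 0.501 V.

V_out ≈ 0.501 V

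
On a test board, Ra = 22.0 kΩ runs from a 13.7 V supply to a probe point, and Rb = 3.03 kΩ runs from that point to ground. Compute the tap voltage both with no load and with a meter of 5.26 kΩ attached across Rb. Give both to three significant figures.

Unloaded: 1.66 V; loaded: 1.10 V

Open-circuit: V = 13.7 × 3.03/(22.0 + 3.03) = 1.66 V.
With the load, Rb becomes Rb‖R_L = 1.923 kΩ, so V = 13.7 × 1.923/23.92 = 1.10 V.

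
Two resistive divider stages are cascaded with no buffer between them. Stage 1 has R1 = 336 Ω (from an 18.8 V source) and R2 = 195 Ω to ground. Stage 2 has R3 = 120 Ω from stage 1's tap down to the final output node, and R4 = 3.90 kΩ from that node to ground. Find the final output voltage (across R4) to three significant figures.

Stage 2 presents R3+R4 = 4020 Ω as a load on stage 1's tap.
Stage 1's lower leg becomes R2‖(R3+R4) = 186.0 Ω, so V_mid = 18.8 × 186.0/522.0 = 6.698 V.
Stage 2 is itself unloaded: V_out = V_mid × R4/(R3+R4) = 6.698 × 3900/4020 = 6.50 V.

V_out ≈ 6.50 V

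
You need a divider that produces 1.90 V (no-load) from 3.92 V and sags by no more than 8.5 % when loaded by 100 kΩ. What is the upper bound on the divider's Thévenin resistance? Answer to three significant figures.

R_th ≤ 9.29 kΩ

Loading drop = R_th/(R_th + R_L) ≤ 0.0850, so R_th ≤ R_L · ε/(1−ε) = 100 kΩ × 0.0850/0.9150 = 9.29 kΩ.
(Any R1, R2 with R2/(R1+R2) = 0.485 and R1‖R2 ≤ 9.29 kΩ will meet the spec.)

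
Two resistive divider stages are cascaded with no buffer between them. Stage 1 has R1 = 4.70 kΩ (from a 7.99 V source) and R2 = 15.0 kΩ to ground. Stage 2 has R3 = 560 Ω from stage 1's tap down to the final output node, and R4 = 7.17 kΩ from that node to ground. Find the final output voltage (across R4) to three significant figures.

V_out ≈ 3.86 V

Stage 2 presents R3+R4 = 7730 Ω as a load on stage 1's tap.
Stage 1's lower leg becomes R2‖(R3+R4) = 5101 Ω, so V_mid = 7.99 × 5101/9801 = 4.159 V.
Stage 2 is itself unloaded: V_out = V_mid × R4/(R3+R4) = 4.159 × 7170/7730 = 3.86 V.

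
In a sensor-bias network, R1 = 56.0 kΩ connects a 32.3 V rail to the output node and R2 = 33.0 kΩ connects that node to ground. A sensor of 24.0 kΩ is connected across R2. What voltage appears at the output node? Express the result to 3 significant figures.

The load sits in parallel with R2: R2‖R_L = (33.0 × 24.0) / (33.0 + 24.0) = 13.89 kΩ.
V_out = 32.3 × 13.89 / (56.0 + 13.89) = 32.3 × 13.89/69.89 = 6.42 V.

V_out ≈ 6.42 V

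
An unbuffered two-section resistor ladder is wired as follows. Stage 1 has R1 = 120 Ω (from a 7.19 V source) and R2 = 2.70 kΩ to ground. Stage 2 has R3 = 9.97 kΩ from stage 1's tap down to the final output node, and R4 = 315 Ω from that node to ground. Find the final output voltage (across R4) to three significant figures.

V_out ≈ 0.209 V

Stage 2 presents R3+R4 = 10280 Ω as a load on stage 1's tap.
Stage 1's lower leg becomes R2‖(R3+R4) = 2139 Ω, so V_mid = 7.19 × 2139/2259 = 6.808 V.
Stage 2 is itself unloaded: V_out = V_mid × R4/(R3+R4) = 6.808 × 315/10280 = 0.209 V.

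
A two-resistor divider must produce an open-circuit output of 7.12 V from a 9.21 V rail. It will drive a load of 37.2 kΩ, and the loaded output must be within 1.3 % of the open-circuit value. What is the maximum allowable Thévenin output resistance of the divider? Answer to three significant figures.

Loading drop = R_th/(R_th + R_L) ≤ 0.0130, so R_th ≤ R_L · ε/(1−ε) = 37.2 kΩ × 0.0130/0.9870 = 490 Ω.
(Any R1, R2 with R2/(R1+R2) = 0.773 and R1‖R2 ≤ 490 Ω will meet the spec.)

R_th ≤ 490 Ω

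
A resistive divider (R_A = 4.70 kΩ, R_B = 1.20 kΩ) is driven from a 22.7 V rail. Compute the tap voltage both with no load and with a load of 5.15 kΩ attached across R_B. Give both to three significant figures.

Unloaded: 4.62 V; loaded: 3.89 V

Open-circuit: V = 22.7 × 1.20/(4.70 + 1.20) = 4.62 V.
With the load, R_B becomes R_B‖R_L = 0.9732 kΩ, so V = 22.7 × 0.9732/5.673 = 3.89 V.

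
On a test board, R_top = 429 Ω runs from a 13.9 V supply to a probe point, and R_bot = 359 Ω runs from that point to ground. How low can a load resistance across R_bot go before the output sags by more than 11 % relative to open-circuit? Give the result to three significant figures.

R_L(min) ≈ 1.58 kΩ

Output resistance R_th = R_top‖R_bot = (429 × 359)/788.0 = 195.4 Ω.
The fractional drop is R_th/(R_th + R_L); requiring this ≤ 0.110 gives R_L ≥ R_th(1/0.110 − 1) = 195.4 × 8.091 = 1.58 kΩ.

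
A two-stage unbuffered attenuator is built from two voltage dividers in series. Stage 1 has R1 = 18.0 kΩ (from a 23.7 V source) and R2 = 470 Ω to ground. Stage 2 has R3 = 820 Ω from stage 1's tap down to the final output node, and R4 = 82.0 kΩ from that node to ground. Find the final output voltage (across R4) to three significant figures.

Stage 2 presents R3+R4 = 82820 Ω as a load on stage 1's tap.
Stage 1's lower leg becomes R2‖(R3+R4) = 467.3 Ω, so V_mid = 23.7 × 467.3/18470 = 0.5998 V.
Stage 2 is itself unloaded: V_out = V_mid × R4/(R3+R4) = 0.5998 × 82000/82820 = 0.594 V.

V_out ≈ 0.594 V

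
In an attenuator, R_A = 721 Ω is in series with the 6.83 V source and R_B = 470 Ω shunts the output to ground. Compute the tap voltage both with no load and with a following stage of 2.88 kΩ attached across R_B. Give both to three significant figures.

Open-circuit: V = 6.83 × 470/(721 + 470) = 2.70 V.
With the load, R_B becomes R_B‖R_L = 404.1 Ω, so V = 6.83 × 404.1/1125 = 2.45 V.

Unloaded: 2.70 V; loaded: 2.45 V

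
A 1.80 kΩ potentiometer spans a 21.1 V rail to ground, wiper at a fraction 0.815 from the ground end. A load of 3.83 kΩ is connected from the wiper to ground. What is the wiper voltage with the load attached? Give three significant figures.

The wiper splits the pot into (1−α)R = 333.0 Ω above and αR = 1467 Ω below.
Lower section ‖ load = 1061 Ω.
V_wiper = 21.1 × 1061/(333.0 + 1061) = 16.1 V.

V ≈ 16.1 V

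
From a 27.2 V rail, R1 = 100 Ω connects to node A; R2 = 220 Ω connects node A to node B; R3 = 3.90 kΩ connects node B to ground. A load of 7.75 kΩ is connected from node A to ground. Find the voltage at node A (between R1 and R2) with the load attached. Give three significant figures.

Below node A the series string R2+R3 = 4120 Ω sits in parallel with the 7750 Ω load: 2690 Ω.
V_A = 27.2 × 2690/(100 + 2690) = 26.2 V.

V ≈ 26.2 V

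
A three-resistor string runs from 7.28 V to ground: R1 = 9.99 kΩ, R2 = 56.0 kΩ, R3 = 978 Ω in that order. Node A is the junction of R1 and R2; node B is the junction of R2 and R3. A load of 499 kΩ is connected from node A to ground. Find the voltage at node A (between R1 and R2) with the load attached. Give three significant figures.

Below node A the series string R2+R3 = 56980 Ω sits in parallel with the 499000 Ω load: 51140 Ω.
V_A = 7.28 × 51140/(9990 + 51140) = 6.09 V.

V ≈ 6.09 V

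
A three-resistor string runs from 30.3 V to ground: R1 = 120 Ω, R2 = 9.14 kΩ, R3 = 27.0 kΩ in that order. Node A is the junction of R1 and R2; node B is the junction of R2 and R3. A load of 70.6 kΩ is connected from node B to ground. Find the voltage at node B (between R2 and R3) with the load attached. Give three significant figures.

V ≈ 20.6 V

At node B, R3 is in parallel with the load: R3‖R_L = 19530 Ω.
Below node A the resistance is R2 + (R3‖R_L) = 28670 Ω, so V_A = 30.3 × 28670/28790 = 30.17 V.
Then V_B = V_A × (R3‖R_L)/(R2 + R3‖R_L) = 30.17 × 19530/28670 = 20.6 V.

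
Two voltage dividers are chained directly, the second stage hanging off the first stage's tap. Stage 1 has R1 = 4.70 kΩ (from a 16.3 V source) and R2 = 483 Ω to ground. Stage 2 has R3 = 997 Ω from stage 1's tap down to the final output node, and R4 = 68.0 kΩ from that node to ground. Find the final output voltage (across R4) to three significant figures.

V_out ≈ 1.49 V

Stage 2 presents R3+R4 = 69000 Ω as a load on stage 1's tap.
Stage 1's lower leg becomes R2‖(R3+R4) = 479.6 Ω, so V_mid = 16.3 × 479.6/5180 = 1.509 V.
Stage 2 is itself unloaded: V_out = V_mid × R4/(R3+R4) = 1.509 × 68000/69000 = 1.49 V.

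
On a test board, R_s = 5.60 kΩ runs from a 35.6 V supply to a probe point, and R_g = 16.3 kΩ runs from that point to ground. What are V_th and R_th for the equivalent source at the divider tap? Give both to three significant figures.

V_th = 26.5 V, R_th = 4.17 kΩ

V_th is the open-circuit tap voltage: 35.6 × 16.3/(5.60 + 16.3) = 26.5 V.
With the supply zeroed, R_s and R_g appear in parallel from the tap: R_th = R_s‖R_g = (5.60 × 16.3)/21.90 = 4.17 kΩ.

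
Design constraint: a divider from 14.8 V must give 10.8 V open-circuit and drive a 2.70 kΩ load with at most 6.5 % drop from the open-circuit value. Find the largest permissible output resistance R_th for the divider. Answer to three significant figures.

R_th ≤ 188 Ω

Loading drop = R_th/(R_th + R_L) ≤ 0.0650, so R_th ≤ R_L · ε/(1−ε) = 2.70 kΩ × 0.0650/0.9350 = 188 Ω.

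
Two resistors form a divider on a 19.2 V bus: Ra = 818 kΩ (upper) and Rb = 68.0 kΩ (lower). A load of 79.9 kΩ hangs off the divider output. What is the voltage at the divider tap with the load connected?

The load sits in parallel with Rb: Rb‖R_L = (68.0 × 79.9) / (68.0 + 79.9) = 36.74 kΩ.
V_out = 19.2 × 36.74 / (818 + 36.74) = 19.2 × 36.74/854.7 = 0.825 V.

V_out ≈ 0.825 V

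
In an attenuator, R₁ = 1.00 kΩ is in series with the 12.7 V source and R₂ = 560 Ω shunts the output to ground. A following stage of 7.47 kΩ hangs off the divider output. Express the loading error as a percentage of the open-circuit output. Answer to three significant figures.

The divider's output (Thévenin) resistance is R₁‖R₂ = 359.0 Ω.
Fractional drop under load = R_th/(R_th + R_L) = 359.0 / (359.0 + 7470) = 0.04585.
So the output falls by 4.59 %.

4.59 %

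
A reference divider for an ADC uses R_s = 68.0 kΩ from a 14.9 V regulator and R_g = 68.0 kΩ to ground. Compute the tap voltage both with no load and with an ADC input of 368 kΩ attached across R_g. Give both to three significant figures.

Unloaded: 7.45 V; loaded: 6.82 V

Open-circuit: V = 14.9 × 68.0/(68.0 + 68.0) = 7.45 V.
With the load, R_g becomes R_g‖R_L = 57.39 kΩ, so V = 14.9 × 57.39/125.4 = 6.82 V.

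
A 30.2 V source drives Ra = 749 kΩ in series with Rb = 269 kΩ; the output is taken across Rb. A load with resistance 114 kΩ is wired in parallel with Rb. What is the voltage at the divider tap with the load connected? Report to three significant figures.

The load sits in parallel with Rb: Rb‖R_L = (269 × 114) / (269 + 114) = 80.07 kΩ.
V_out = 30.2 × 80.07 / (749 + 80.07) = 30.2 × 80.07/829.1 = 2.92 V.
(Unloaded it would have been 7.98 V.)

V_out ≈ 2.92 V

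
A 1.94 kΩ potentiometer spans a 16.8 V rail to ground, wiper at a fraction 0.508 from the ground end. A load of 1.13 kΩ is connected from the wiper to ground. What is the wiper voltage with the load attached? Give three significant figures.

V ≈ 5.97 V

The wiper splits the pot into (1−α)R = 954.5 Ω above and αR = 985.5 Ω below.
Lower section ‖ load = 526.4 Ω.
V_wiper = 16.8 × 526.4/(954.5 + 526.4) = 5.97 V.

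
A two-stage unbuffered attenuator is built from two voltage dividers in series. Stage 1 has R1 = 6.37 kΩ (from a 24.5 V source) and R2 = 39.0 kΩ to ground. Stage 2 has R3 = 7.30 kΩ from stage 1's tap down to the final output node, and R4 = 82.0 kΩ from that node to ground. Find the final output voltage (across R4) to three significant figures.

V_out ≈ 18.2 V

Stage 2 presents R3+R4 = 89.30 kΩ as a load on stage 1's tap.
Stage 1's lower leg becomes R2‖(R3+R4) = 27.14 kΩ, so V_mid = 24.5 × 27.14/33.51 = 19.84 V.
Stage 2 is itself unloaded: V_out = V_mid × R4/(R3+R4) = 19.84 × 82.0/89.30 = 18.2 V.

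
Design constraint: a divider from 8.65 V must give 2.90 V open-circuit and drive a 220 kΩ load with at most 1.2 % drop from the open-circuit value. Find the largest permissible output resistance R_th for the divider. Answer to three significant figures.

Loading drop = R_th/(R_th + R_L) ≤ 0.0120, so R_th ≤ R_L · ε/(1−ε) = 220 kΩ × 0.0120/0.9880 = 2.67 kΩ.

R_th ≤ 2.67 kΩ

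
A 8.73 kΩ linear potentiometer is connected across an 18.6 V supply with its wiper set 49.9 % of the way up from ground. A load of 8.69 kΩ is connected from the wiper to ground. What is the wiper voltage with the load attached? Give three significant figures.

The wiper splits the pot into (1−α)R = 4.374 kΩ above and αR = 4.356 kΩ below.
Lower section ‖ load = 2.902 kΩ.
V_wiper = 18.6 × 2.902/(4.374 + 2.902) = 7.42 V.

V ≈ 7.42 V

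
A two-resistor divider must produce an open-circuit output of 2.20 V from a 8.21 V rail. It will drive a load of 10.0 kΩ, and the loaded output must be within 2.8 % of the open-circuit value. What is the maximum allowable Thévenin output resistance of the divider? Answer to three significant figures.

Loading drop = R_th/(R_th + R_L) ≤ 0.0280, so R_th ≤ R_L · ε/(1−ε) = 10.0 kΩ × 0.0280/0.9720 = 288 Ω.

R_th ≤ 288 Ω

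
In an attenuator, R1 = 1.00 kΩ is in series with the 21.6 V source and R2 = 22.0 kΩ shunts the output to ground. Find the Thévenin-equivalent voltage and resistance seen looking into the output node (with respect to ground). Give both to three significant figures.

V_th = 20.7 V, R_th = 957 Ω

V_th is the open-circuit tap voltage: 21.6 × 22.0/(1.00 + 22.0) = 20.7 V.
With the supply zeroed, R1 and R2 appear in parallel from the tap: R_th = R1‖R2 = (1.00 × 22.0)/23.00 = 957 Ω.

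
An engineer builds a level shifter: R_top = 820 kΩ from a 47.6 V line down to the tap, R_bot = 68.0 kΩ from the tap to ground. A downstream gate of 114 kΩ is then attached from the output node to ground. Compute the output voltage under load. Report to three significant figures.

V_out ≈ 2.35 V

The load sits in parallel with R_bot: R_bot‖R_L = (68.0 × 114) / (68.0 + 114) = 42.59 kΩ.
V_out = 47.6 × 42.59 / (820 + 42.59) = 47.6 × 42.59/862.6 = 2.35 V.
(Unloaded it would have been 3.65 V.)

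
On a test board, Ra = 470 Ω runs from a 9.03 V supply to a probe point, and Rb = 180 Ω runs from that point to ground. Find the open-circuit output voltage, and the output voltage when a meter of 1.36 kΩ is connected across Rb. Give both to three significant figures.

Unloaded: 2.50 V; loaded: 2.28 V

Open-circuit: V = 9.03 × 180/(470 + 180) = 2.50 V.
With the load, Rb becomes Rb‖R_L = 159.0 Ω, so V = 9.03 × 159.0/629.0 = 2.28 V.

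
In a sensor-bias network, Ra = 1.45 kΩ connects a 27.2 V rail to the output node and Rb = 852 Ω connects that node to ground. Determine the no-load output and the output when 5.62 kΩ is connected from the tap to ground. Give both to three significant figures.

Unloaded: 10.1 V; loaded: 9.19 V

Open-circuit: V = 27.2 × 852/(1450 + 852) = 10.1 V.
With the load, Rb becomes Rb‖R_L = 739.8 Ω, so V = 27.2 × 739.8/2190 = 9.19 V.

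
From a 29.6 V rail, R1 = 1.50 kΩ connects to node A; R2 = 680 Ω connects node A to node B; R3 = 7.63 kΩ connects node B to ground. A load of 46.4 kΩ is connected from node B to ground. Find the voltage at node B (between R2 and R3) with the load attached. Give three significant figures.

At node B, R3 is in parallel with the load: R3‖R_L = 6553 Ω.
Below node A the resistance is R2 + (R3‖R_L) = 7233 Ω, so V_A = 29.6 × 7233/8733 = 24.52 V.
Then V_B = V_A × (R3‖R_L)/(R2 + R3‖R_L) = 24.52 × 6553/7233 = 22.2 V.

V ≈ 22.2 V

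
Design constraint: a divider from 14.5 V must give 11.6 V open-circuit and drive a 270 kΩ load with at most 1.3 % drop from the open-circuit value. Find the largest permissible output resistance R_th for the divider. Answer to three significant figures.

R_th ≤ 3.56 kΩ

Loading drop = R_th/(R_th + R_L) ≤ 0.0130, so R_th ≤ R_L · ε/(1−ε) = 270 kΩ × 0.0130/0.9870 = 3.56 kΩ.
(Any R1, R2 with R2/(R1+R2) = 0.800 and R1‖R2 ≤ 3.56 kΩ will meet the spec.)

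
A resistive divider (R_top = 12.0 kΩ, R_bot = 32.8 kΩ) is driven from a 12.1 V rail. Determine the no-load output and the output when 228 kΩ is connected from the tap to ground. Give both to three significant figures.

Unloaded: 8.86 V; loaded: 8.53 V

Open-circuit: V = 12.1 × 32.8/(12.0 + 32.8) = 8.86 V.
With the load, R_bot becomes R_bot‖R_L = 28.67 kΩ, so V = 12.1 × 28.67/40.67 = 8.53 V.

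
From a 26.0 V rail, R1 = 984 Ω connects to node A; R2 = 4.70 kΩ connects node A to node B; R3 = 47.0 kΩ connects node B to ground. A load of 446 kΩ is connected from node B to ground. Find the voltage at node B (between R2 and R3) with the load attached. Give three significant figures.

V ≈ 22.9 V

At node B, R3 is in parallel with the load: R3‖R_L = 42520 Ω.
Below node A the resistance is R2 + (R3‖R_L) = 47220 Ω, so V_A = 26.0 × 47220/48200 = 25.47 V.
Then V_B = V_A × (R3‖R_L)/(R2 + R3‖R_L) = 25.47 × 42520/47220 = 22.9 V.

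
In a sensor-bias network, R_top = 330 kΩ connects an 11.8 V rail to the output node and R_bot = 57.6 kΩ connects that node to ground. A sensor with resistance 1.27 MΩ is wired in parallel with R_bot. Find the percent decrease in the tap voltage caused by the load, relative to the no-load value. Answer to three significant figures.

The divider's output (Thévenin) resistance is R_top‖R_bot = 49.04 kΩ.
Fractional drop under load = R_th/(R_th + R_L) = 49.04 / (49.04 + 1270) = 0.03718.
So the output falls by 3.72 %.

3.72 %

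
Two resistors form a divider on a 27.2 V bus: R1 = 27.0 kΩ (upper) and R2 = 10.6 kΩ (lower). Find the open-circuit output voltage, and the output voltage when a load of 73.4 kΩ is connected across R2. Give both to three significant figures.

Unloaded: 7.67 V; loaded: 6.95 V

Open-circuit: V = 27.2 × 10.6/(27.0 + 10.6) = 7.67 V.
With the load, R2 becomes R2‖R_L = 9.262 kΩ, so V = 27.2 × 9.262/36.26 = 6.95 V.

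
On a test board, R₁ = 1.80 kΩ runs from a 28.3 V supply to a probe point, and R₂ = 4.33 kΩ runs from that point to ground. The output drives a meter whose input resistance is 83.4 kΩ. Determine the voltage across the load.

The load sits in parallel with R₂: R₂‖R_L = (4.33 × 83.4) / (4.33 + 83.4) = 4.116 kΩ.
V_out = 28.3 × 4.116 / (1.80 + 4.116) = 28.3 × 4.116/5.916 = 19.7 V.
(Unloaded it would have been 20.0 V.)

V_out ≈ 19.7 V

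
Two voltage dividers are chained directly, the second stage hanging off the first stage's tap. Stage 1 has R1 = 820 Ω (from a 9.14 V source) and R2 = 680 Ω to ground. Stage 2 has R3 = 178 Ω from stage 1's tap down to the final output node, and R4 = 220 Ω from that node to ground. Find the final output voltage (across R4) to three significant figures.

Stage 2 presents R3+R4 = 398.0 Ω as a load on stage 1's tap.
Stage 1's lower leg becomes R2‖(R3+R4) = 251.1 Ω, so V_mid = 9.14 × 251.1/1071 = 2.142 V.
Stage 2 is itself unloaded: V_out = V_mid × R4/(R3+R4) = 2.142 × 220/398.0 = 1.18 V.

V_out ≈ 1.18 V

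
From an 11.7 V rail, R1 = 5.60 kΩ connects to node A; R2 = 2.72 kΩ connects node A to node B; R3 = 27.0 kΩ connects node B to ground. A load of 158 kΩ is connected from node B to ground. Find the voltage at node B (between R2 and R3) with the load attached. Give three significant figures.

At node B, R3 is in parallel with the load: R3‖R_L = 23.06 kΩ.
Below node A the resistance is R2 + (R3‖R_L) = 25.78 kΩ, so V_A = 11.7 × 25.78/31.38 = 9.612 V.
Then V_B = V_A × (R3‖R_L)/(R2 + R3‖R_L) = 9.612 × 23.06/25.78 = 8.60 V.

V ≈ 8.60 V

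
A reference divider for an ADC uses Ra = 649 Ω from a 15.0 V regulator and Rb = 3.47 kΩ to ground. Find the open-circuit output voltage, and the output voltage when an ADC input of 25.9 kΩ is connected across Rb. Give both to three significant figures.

Open-circuit: V = 15.0 × 3470/(649 + 3470) = 12.6 V.
With the load, Rb becomes Rb‖R_L = 3060 Ω, so V = 15.0 × 3060/3709 = 12.4 V.

Unloaded: 12.6 V; loaded: 12.4 V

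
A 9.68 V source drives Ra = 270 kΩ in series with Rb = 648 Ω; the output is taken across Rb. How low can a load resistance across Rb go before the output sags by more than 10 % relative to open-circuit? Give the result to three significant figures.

Output resistance R_th = Ra‖Rb = (270000 × 648)/270600 = 646.4 Ω.
The fractional drop is R_th/(R_th + R_L); requiring this ≤ 0.100 gives R_L ≥ R_th(1/0.100 − 1) = 646.4 × 9.000 = 5.82 kΩ.

R_L(min) ≈ 5.82 kΩ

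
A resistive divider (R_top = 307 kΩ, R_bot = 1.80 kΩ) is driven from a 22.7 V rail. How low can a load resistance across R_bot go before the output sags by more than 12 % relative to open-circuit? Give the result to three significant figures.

R_L(min) ≈ 13.1 kΩ

Output resistance R_th = R_top‖R_bot = (307 × 1.80)/308.8 = 1.790 kΩ.
The fractional drop is R_th/(R_th + R_L); requiring this ≤ 0.120 gives R_L ≥ R_th(1/0.120 − 1) = 1.790 × 7.333 = 13.1 kΩ.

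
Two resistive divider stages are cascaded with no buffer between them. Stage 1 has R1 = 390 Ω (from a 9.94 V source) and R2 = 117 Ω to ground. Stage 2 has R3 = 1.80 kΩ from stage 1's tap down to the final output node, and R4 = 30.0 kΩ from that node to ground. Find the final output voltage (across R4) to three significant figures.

V_out ≈ 2.16 V

Stage 2 presents R3+R4 = 31800 Ω as a load on stage 1's tap.
Stage 1's lower leg becomes R2‖(R3+R4) = 116.6 Ω, so V_mid = 9.94 × 116.6/506.6 = 2.287 V.
Stage 2 is itself unloaded: V_out = V_mid × R4/(R3+R4) = 2.287 × 30000/31800 = 2.16 V.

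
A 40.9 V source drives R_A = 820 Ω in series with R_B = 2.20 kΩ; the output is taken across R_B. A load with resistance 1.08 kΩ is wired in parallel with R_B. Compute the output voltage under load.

V_out ≈ 19.2 V

The load sits in parallel with R_B: R_B‖R_L = (2200 × 1080) / (2200 + 1080) = 724.4 Ω.
V_out = 40.9 × 724.4 / (820 + 724.4) = 40.9 × 724.4/1544 = 19.2 V.
(Unloaded it would have been 29.8 V.)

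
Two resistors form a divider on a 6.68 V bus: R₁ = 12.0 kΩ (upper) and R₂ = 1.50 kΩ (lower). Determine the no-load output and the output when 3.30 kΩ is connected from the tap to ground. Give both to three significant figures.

Unloaded: 0.742 V; loaded: 0.529 V

Open-circuit: V = 6.68 × 1.50/(12.0 + 1.50) = 0.742 V.
With the load, R₂ becomes R₂‖R_L = 1.031 kΩ, so V = 6.68 × 1.031/13.03 = 0.529 V.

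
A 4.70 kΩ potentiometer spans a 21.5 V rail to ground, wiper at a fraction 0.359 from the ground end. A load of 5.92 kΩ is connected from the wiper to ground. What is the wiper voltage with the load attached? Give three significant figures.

The wiper splits the pot into (1−α)R = 3.013 kΩ above and αR = 1.687 kΩ below.
Lower section ‖ load = 1.313 kΩ.
V_wiper = 21.5 × 1.313/(3.013 + 1.313) = 6.53 V.

V ≈ 6.53 V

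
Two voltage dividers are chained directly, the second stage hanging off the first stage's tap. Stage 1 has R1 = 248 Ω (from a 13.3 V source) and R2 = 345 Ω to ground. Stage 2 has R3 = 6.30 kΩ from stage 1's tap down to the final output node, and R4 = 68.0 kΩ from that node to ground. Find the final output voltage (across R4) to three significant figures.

Stage 2 presents R3+R4 = 74300 Ω as a load on stage 1's tap.
Stage 1's lower leg becomes R2‖(R3+R4) = 343.4 Ω, so V_mid = 13.3 × 343.4/591.4 = 7.723 V.
Stage 2 is itself unloaded: V_out = V_mid × R4/(R3+R4) = 7.723 × 68000/74300 = 7.07 V.

V_out ≈ 7.07 V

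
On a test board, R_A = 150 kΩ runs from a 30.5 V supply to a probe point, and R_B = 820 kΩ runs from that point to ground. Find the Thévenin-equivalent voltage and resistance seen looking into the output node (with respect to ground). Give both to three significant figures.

V_th = 25.8 V, R_th = 127 kΩ

V_th is the open-circuit tap voltage: 30.5 × 820/(150 + 820) = 25.8 V.
With the supply zeroed, R_A and R_B appear in parallel from the tap: R_th = R_A‖R_B = (150 × 820)/970.0 = 127 kΩ.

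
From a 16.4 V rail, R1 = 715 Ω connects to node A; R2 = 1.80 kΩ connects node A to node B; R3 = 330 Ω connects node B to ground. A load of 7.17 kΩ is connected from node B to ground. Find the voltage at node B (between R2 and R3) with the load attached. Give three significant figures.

At node B, R3 is in parallel with the load: R3‖R_L = 315.5 Ω.
Below node A the resistance is R2 + (R3‖R_L) = 2115 Ω, so V_A = 16.4 × 2115/2830 = 12.26 V.
Then V_B = V_A × (R3‖R_L)/(R2 + R3‖R_L) = 12.26 × 315.5/2115 = 1.83 V.

V ≈ 1.83 V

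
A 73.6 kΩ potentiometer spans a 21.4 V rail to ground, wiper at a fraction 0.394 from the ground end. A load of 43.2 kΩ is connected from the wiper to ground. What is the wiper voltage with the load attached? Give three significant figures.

The wiper splits the pot into (1−α)R = 44.60 kΩ above and αR = 29.00 kΩ below.
Lower section ‖ load = 17.35 kΩ.
V_wiper = 21.4 × 17.35/(44.60 + 17.35) = 5.99 V.

V ≈ 5.99 V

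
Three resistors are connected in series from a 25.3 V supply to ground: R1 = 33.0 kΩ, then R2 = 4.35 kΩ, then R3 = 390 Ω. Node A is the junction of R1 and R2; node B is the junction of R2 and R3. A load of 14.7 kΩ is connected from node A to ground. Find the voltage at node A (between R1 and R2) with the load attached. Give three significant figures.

Below node A the series string R2+R3 = 4740 Ω sits in parallel with the 14700 Ω load: 3584 Ω.
V_A = 25.3 × 3584/(33000 + 3584) = 2.48 V.

V ≈ 2.48 V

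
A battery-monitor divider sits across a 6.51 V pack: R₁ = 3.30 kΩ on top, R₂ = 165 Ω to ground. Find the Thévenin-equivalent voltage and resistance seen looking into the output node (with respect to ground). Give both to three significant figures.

V_th is the open-circuit tap voltage: 6.51 × 165/(3300 + 165) = 0.310 V.
With the supply zeroed, R₁ and R₂ appear in parallel from the tap: R_th = R₁‖R₂ = (3300 × 165)/3465 = 157 Ω.

V_th = 0.310 V, R_th = 157 Ω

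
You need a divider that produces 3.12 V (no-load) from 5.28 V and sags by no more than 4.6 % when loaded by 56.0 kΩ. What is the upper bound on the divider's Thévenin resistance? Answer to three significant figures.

Loading drop = R_th/(R_th + R_L) ≤ 0.0460, so R_th ≤ R_L · ε/(1−ε) = 56.0 kΩ × 0.0460/0.9540 = 2.70 kΩ.

R_th ≤ 2.70 kΩ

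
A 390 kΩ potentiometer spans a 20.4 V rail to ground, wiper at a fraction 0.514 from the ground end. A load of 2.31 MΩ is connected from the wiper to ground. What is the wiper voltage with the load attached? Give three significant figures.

The wiper splits the pot into (1−α)R = 189.5 kΩ above and αR = 200.5 kΩ below.
Lower section ‖ load = 184.5 kΩ.
V_wiper = 20.4 × 184.5/(189.5 + 184.5) = 10.1 V.

V ≈ 10.1 V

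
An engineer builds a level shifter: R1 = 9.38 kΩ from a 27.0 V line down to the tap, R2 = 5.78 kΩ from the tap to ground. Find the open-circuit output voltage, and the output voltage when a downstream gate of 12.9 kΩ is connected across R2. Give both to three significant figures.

Unloaded: 10.3 V; loaded: 8.06 V

Open-circuit: V = 27.0 × 5.78/(9.38 + 5.78) = 10.3 V.
With the load, R2 becomes R2‖R_L = 3.992 kΩ, so V = 27.0 × 3.992/13.37 = 8.06 V.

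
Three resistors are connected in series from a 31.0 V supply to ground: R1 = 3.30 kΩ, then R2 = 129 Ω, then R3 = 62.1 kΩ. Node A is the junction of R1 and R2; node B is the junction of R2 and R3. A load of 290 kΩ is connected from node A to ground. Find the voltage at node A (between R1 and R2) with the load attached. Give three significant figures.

V ≈ 29.1 V

Below node A the series string R2+R3 = 62230 Ω sits in parallel with the 290000 Ω load: 51230 Ω.
V_A = 31.0 × 51230/(3300 + 51230) = 29.1 V.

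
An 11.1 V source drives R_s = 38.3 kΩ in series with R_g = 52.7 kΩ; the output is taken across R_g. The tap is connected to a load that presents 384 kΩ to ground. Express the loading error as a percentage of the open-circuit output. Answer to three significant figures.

The divider's output (Thévenin) resistance is R_s‖R_g = 22.18 kΩ.
Fractional drop under load = R_th/(R_th + R_L) = 22.18 / (22.18 + 384) = 0.05461.
So the output falls by 5.46 %.

5.46 %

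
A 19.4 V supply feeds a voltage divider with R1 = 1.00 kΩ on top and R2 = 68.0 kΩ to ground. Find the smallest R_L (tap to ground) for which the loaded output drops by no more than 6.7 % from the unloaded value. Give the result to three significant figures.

R_L(min) ≈ 13.7 kΩ

Output resistance R_th = R1‖R2 = (1000 × 68000)/69000 = 985.5 Ω.
The fractional drop is R_th/(R_th + R_L); requiring this ≤ 0.0670 gives R_L ≥ R_th(1/0.0670 − 1) = 985.5 × 13.93 = 13.7 kΩ.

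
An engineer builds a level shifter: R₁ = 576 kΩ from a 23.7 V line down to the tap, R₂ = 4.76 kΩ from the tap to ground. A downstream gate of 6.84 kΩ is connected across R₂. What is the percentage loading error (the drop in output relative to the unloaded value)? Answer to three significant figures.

40.8 %

The divider's output (Thévenin) resistance is R₁‖R₂ = 4.721 kΩ.
Fractional drop under load = R_th/(R_th + R_L) = 4.721 / (4.721 + 6.84) = 0.4084.
So the output falls by 40.8 %.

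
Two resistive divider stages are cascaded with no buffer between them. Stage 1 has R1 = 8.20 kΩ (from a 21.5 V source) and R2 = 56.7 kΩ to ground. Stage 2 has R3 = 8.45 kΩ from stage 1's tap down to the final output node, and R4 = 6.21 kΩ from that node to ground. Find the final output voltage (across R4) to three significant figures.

Stage 2 presents R3+R4 = 14.66 kΩ as a load on stage 1's tap.
Stage 1's lower leg becomes R2‖(R3+R4) = 11.65 kΩ, so V_mid = 21.5 × 11.65/19.85 = 12.62 V.
Stage 2 is itself unloaded: V_out = V_mid × R4/(R3+R4) = 12.62 × 6.21/14.66 = 5.34 V.

V_out ≈ 5.34 V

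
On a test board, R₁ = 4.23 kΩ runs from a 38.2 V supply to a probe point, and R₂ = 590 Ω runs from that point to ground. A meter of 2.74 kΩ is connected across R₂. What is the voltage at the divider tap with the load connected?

V_out ≈ 3.93 V

The load sits in parallel with R₂: R₂‖R_L = (590 × 2740) / (590 + 2740) = 485.5 Ω.
V_out = 38.2 × 485.5 / (4230 + 485.5) = 38.2 × 485.5/4715 = 3.93 V.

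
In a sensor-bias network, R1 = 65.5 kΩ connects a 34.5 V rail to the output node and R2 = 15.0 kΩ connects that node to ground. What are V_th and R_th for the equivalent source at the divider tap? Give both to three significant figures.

V_th = 6.43 V, R_th = 12.2 kΩ

V_th is the open-circuit tap voltage: 34.5 × 15.0/(65.5 + 15.0) = 6.43 V.
With the supply zeroed, R1 and R2 appear in parallel from the tap: R_th = R1‖R2 = (65.5 × 15.0)/80.50 = 12.2 kΩ.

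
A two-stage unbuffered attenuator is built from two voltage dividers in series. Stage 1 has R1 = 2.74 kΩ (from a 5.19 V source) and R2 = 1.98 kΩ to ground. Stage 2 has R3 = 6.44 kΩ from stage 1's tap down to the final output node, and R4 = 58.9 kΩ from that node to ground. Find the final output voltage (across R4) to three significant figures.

V_out ≈ 1.93 V

Stage 2 presents R3+R4 = 65.34 kΩ as a load on stage 1's tap.
Stage 1's lower leg becomes R2‖(R3+R4) = 1.922 kΩ, so V_mid = 5.19 × 1.922/4.662 = 2.140 V.
Stage 2 is itself unloaded: V_out = V_mid × R4/(R3+R4) = 2.140 × 58.9/65.34 = 1.93 V.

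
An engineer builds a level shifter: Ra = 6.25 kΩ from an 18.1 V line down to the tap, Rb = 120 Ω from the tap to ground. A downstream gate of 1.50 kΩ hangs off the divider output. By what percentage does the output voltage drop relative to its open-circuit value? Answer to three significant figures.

The divider's output (Thévenin) resistance is Ra‖Rb = 117.7 Ω.
Fractional drop under load = R_th/(R_th + R_L) = 117.7 / (117.7 + 1500) = 0.07278.
So the output falls by 7.28 %.

7.28 %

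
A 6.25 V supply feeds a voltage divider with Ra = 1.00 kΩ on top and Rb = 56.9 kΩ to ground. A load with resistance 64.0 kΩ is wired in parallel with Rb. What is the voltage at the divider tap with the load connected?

V_out ≈ 6.05 V

The load sits in parallel with Rb: Rb‖R_L = (56.9 × 64.0) / (56.9 + 64.0) = 30.12 kΩ.
V_out = 6.25 × 30.12 / (1.00 + 30.12) = 6.25 × 30.12/31.12 = 6.05 V.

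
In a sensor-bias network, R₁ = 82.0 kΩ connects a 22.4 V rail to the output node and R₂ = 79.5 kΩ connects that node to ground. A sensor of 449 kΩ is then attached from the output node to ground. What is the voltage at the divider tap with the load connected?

V_out ≈ 10.1 V

The load sits in parallel with R₂: R₂‖R_L = (79.5 × 449) / (79.5 + 449) = 67.54 kΩ.
V_out = 22.4 × 67.54 / (82.0 + 67.54) = 22.4 × 67.54/149.5 = 10.1 V.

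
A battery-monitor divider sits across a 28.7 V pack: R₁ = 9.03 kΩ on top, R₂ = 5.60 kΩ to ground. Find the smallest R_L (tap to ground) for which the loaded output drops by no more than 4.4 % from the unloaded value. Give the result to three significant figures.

R_L(min) ≈ 75.1 kΩ

Output resistance R_th = R₁‖R₂ = (9.03 × 5.60)/14.63 = 3.456 kΩ.
The fractional drop is R_th/(R_th + R_L); requiring this ≤ 0.0440 gives R_L ≥ R_th(1/0.0440 − 1) = 3.456 × 21.73 = 75.1 kΩ.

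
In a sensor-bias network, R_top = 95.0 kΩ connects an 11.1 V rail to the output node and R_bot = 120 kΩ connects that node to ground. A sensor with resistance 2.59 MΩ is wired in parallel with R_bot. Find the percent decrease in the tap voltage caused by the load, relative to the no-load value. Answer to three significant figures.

The divider's output (Thévenin) resistance is R_top‖R_bot = 53.02 kΩ.
Fractional drop under load = R_th/(R_th + R_L) = 53.02 / (53.02 + 2590) = 0.02006.
So the output falls by 2.01 %.

2.01 %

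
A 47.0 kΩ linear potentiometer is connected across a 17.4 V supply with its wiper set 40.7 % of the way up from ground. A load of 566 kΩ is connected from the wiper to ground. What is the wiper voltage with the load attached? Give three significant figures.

V ≈ 6.94 V

The wiper splits the pot into (1−α)R = 27.87 kΩ above and αR = 19.13 kΩ below.
Lower section ‖ load = 18.50 kΩ.
V_wiper = 17.4 × 18.50/(27.87 + 18.50) = 6.94 V.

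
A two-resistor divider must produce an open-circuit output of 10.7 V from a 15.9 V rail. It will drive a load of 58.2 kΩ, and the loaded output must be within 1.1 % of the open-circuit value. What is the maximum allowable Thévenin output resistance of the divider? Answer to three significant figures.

R_th ≤ 647 Ω

Loading drop = R_th/(R_th + R_L) ≤ 0.0110, so R_th ≤ R_L · ε/(1−ε) = 58.2 kΩ × 0.0110/0.9890 = 647 Ω.
(Any R1, R2 with R2/(R1+R2) = 0.673 and R1‖R2 ≤ 647 Ω will meet the spec.)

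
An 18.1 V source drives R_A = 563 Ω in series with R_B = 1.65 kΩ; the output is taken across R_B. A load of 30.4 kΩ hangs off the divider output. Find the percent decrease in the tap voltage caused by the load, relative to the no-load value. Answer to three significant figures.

1.36 %

The divider's output (Thévenin) resistance is R_A‖R_B = 419.8 Ω.
Fractional drop under load = R_th/(R_th + R_L) = 419.8 / (419.8 + 30400) = 0.01362.
So the output falls by 1.36 %.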